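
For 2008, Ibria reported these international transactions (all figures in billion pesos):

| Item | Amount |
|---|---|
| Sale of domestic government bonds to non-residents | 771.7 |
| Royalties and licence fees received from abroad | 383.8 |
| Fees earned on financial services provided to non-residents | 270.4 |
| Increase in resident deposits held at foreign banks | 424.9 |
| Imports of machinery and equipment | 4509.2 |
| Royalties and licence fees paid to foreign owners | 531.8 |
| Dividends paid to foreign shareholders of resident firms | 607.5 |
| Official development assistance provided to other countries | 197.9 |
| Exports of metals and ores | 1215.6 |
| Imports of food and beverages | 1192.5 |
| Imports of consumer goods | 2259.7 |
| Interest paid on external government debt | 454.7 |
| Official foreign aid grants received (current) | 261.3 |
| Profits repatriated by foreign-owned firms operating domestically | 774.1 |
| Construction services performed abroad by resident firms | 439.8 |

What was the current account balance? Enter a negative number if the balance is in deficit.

Goods: 1215.6 - 2259.7 - 4509.2 - 1192.5 = -6745.8
Services: 383.8 + 439.8 + 270.4 - 531.8 = 562.2
Primary income: -607.5 - 454.7 - 774.1 = -1836.3
Secondary income: -197.9 + 261.3 = 63.4
Current account = (-6745.8) + 562.2 + (-1836.3) + 63.4 = -7956.5
(Excluded from the current account — financial account: sale of domestic government bonds to non-residents 771.7, increase in resident deposits held at foreign banks 424.9.)

-7956.5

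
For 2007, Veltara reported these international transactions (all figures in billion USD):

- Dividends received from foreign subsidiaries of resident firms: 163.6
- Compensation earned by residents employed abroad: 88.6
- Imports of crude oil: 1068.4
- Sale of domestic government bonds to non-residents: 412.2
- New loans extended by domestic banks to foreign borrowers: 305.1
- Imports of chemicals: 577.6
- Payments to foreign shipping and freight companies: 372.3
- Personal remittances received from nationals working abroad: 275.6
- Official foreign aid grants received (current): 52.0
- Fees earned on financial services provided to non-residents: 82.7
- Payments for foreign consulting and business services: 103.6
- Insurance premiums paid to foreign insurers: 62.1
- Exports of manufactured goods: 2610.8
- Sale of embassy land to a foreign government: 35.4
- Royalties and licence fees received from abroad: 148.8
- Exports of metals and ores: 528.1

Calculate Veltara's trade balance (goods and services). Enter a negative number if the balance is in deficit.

Goods: -1068.4 - 577.6 + 528.1 + 2610.8 = 1492.9
Services: -62.1 - 103.6 - 372.3 + 148.8 + 82.7 = -306.5
Trade balance = 1492.9 + (-306.5) = 1186.4
(Excluded from the trade balance — primary income: dividends received from foreign subsidiaries of resident firms 163.6, compensation earned by residents employed abroad 88.6; financial account: sale of domestic government bonds to non-residents 412.2, new loans extended by domestic banks to foreign borrowers 305.1; secondary income: personal remittances received from nationals working abroad 275.6, official foreign aid grants received (current) 52.0; capital account: sale of embassy land to a foreign government 35.4.)

1186.4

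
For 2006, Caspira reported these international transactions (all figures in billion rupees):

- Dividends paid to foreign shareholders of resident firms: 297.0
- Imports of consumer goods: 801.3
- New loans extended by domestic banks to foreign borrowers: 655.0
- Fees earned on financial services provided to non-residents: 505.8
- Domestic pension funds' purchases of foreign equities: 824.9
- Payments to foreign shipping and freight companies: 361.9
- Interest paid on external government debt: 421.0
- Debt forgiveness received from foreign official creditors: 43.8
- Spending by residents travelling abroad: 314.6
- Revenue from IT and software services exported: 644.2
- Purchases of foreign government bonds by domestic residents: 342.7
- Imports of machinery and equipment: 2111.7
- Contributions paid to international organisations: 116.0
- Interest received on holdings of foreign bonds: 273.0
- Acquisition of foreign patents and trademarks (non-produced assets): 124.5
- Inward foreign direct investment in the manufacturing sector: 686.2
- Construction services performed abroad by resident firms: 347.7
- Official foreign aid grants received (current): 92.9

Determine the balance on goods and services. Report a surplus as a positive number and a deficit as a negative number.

-2091.8

Goods: -2111.7 - 801.3 = -2913.0
Services: 505.8 + 347.7 - 361.9 - 314.6 + 644.2 = 821.2
Trade balance = -2913.0 + 821.2 = -2091.8
(Excluded from the trade balance — primary income: dividends paid to foreign shareholders of resident firms 297.0, interest paid on external government debt 421.0, interest received on holdings of foreign bonds 273.0; financial account: new loans extended by domestic banks to foreign borrowers 655.0, domestic pension funds' purchases of foreign equities 824.9, purchases of foreign government bonds by domestic residents 342.7, inward foreign direct investment in the manufacturing sector 686.2; capital account: debt forgiveness received from foreign official creditors 43.8, acquisition of foreign patents and trademarks (non-produced assets) 124.5; secondary income: contributions paid to international organisations 116.0, official foreign aid grants received (current) 92.9.)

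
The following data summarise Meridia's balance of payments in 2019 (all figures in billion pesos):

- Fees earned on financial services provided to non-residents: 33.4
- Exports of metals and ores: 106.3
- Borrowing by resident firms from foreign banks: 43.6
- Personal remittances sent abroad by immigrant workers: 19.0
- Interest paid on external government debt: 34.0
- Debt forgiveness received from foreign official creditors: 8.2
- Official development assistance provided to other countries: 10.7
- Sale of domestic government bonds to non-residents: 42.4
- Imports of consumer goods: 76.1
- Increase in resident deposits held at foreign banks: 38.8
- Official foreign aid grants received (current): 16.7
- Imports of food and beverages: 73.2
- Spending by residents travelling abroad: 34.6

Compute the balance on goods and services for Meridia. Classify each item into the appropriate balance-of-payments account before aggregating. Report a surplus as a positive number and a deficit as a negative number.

Goods: -76.1 - 73.2 + 106.3 = -43.0
Services: 33.4 - 34.6 = -1.2
Trade balance = -43.0 + (-1.2) = -44.2
(Excluded from the trade balance — financial account: borrowing by resident firms from foreign banks 43.6, sale of domestic government bonds to non-residents 42.4, increase in resident deposits held at foreign banks 38.8; secondary income: personal remittances sent abroad by immigrant workers 19.0, official development assistance provided to other countries 10.7, official foreign aid grants received (current) 16.7; primary income: interest paid on external government debt 34.0; capital account: debt forgiveness received from foreign official creditors 8.2.)

-44.2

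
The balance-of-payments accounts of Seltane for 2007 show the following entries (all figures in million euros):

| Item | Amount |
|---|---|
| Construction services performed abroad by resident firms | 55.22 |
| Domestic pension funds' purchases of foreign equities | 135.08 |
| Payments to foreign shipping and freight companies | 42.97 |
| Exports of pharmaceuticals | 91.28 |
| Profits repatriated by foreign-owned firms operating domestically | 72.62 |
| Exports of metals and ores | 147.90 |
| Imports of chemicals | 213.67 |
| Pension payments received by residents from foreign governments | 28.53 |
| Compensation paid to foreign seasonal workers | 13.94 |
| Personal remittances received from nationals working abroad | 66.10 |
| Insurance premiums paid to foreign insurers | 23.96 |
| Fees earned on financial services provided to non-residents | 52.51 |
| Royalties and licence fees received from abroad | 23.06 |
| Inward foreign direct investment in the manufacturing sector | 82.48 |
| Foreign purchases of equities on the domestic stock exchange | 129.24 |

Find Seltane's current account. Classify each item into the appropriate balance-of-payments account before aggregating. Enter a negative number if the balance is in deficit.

Goods: 91.28 - 213.67 + 147.90 = 25.51
Services: -23.96 + 55.22 + 23.06 - 42.97 + 52.51 = 63.86
Primary income: -13.94 - 72.62 = -86.56
Secondary income: 28.53 + 66.10 = 94.63
Current account = 25.51 + 63.86 + (-86.56) + 94.63 = 97.44
(Excluded from the current account — financial account: domestic pension funds' purchases of foreign equities 135.08, inward foreign direct investment in the manufacturing sector 82.48, foreign purchases of equities on the domestic stock exchange 129.24.)

97.44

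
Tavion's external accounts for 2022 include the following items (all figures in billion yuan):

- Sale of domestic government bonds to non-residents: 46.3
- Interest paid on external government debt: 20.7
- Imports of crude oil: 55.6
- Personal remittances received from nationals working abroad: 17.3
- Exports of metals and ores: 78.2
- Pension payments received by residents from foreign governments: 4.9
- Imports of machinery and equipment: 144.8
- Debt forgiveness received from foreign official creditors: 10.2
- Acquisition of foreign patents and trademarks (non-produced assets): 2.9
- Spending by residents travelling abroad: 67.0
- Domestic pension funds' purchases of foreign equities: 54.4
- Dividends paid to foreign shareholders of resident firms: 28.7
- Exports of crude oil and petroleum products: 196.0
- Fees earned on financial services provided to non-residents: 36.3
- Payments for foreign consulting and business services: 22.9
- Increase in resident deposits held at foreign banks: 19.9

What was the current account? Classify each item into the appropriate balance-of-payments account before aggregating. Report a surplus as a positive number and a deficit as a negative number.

-7.0

Goods: -55.6 + 196.0 - 144.8 + 78.2 = 73.8
Services: -22.9 + 36.3 - 67.0 = -53.6
Primary income: -20.7 - 28.7 = -49.4
Secondary income: 4.9 + 17.3 = 22.2
Current account = 73.8 + (-53.6) + (-49.4) + 22.2 = -7.0
(Excluded from the current account — financial account: sale of domestic government bonds to non-residents 46.3, domestic pension funds' purchases of foreign equities 54.4, increase in resident deposits held at foreign banks 19.9; capital account: debt forgiveness received from foreign official creditors 10.2, acquisition of foreign patents and trademarks (non-produced assets) 2.9.)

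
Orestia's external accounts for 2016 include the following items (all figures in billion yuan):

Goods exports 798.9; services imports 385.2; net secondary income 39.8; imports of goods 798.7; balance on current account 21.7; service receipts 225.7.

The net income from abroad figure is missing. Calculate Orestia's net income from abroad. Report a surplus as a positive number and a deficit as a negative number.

141.2

Current account = goods balance + services balance + net primary income + net secondary income
Sum of the known components = -119.5
Net income from abroad = CA - (known components) = 21.7 - (-119.5) = 141.2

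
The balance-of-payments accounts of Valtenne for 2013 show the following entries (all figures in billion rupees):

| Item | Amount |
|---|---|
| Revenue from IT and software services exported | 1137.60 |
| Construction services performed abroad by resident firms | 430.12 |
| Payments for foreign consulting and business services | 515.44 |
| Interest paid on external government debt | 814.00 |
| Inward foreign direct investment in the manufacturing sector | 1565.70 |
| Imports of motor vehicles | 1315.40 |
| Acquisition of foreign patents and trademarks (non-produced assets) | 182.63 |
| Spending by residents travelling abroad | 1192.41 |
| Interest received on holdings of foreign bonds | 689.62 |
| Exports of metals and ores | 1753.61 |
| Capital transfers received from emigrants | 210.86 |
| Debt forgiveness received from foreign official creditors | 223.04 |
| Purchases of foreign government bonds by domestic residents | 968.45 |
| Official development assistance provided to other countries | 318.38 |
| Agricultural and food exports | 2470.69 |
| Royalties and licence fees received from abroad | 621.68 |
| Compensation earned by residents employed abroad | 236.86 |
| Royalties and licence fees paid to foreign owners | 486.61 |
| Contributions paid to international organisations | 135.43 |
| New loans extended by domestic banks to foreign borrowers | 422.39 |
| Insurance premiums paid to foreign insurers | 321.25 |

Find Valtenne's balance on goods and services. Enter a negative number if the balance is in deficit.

Goods: 2470.69 + 1753.61 - 1315.40 = 2908.90
Services: -515.44 + 621.68 - 1192.41 - 486.61 + 430.12 + 1137.60 - 321.25 = -326.31
Trade balance = 2908.90 + (-326.31) = 2582.59
(Excluded from the trade balance — primary income: interest paid on external government debt 814.00, interest received on holdings of foreign bonds 689.62, compensation earned by residents employed abroad 236.86; financial account: inward foreign direct investment in the manufacturing sector 1565.70, purchases of foreign government bonds by domestic residents 968.45, new loans extended by domestic banks to foreign borrowers 422.39; capital account: acquisition of foreign patents and trademarks (non-produced assets) 182.63, capital transfers received from emigrants 210.86, debt forgiveness received from foreign official creditors 223.04; secondary income: official development assistance provided to other countries 318.38, contributions paid to international organisations 135.43.)

2582.59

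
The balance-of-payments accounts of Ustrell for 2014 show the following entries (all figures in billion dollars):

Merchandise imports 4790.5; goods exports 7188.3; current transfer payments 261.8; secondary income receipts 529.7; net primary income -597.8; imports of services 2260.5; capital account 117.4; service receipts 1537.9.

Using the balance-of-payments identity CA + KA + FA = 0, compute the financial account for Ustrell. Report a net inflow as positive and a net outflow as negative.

Goods balance = 7188.3 - 4790.5 = 2397.8
Services balance = 1537.9 - 2260.5 = -722.6
Trade balance (goods + services) = 2397.8 + (-722.6) = 1675.2
Net primary income = -597.8
Net secondary income = 529.7 - 261.8 = 267.9
Current account = 1675.2 + (-597.8) + 267.9 = 1345.3
Financial account = -(1345.3 + 117.4) = -1462.7

-1462.7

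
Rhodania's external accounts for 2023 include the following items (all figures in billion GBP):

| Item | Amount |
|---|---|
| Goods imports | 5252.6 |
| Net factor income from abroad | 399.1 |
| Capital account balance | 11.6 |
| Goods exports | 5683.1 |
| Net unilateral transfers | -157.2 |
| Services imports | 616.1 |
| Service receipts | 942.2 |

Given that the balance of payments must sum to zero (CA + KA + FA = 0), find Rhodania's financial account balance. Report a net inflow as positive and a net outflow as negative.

-1010.1

Goods balance = 5683.1 - 5252.6 = 430.5
Services balance = 942.2 - 616.1 = 326.1
Trade balance (goods + services) = 430.5 + 326.1 = 756.6
Net primary income = 399.1
Net secondary income = -157.2
Current account = 756.6 + 399.1 + (-157.2) = 998.5
Financial account = -(998.5 + 11.6) = -1010.1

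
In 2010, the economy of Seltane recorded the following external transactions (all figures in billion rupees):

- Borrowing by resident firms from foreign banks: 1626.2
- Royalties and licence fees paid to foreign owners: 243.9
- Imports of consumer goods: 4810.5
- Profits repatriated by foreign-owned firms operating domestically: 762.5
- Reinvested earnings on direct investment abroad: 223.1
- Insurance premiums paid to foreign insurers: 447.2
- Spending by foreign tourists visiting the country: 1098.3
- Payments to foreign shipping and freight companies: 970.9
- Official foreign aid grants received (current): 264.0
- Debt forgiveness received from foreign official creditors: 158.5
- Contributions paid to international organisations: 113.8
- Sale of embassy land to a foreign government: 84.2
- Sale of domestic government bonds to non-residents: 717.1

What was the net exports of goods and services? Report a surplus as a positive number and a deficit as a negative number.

-5374.2

Goods: -4810.5
Services: 1098.3 - 243.9 - 970.9 - 447.2 = -563.7
Trade balance = -4810.5 + (-563.7) = -5374.2
(Excluded from the trade balance — financial account: borrowing by resident firms from foreign banks 1626.2, sale of domestic government bonds to non-residents 717.1; primary income: profits repatriated by foreign-owned firms operating domestically 762.5, reinvested earnings on direct investment abroad 223.1; secondary income: official foreign aid grants received (current) 264.0, contributions paid to international organisations 113.8; capital account: debt forgiveness received from foreign official creditors 158.5, sale of embassy land to a foreign government 84.2.)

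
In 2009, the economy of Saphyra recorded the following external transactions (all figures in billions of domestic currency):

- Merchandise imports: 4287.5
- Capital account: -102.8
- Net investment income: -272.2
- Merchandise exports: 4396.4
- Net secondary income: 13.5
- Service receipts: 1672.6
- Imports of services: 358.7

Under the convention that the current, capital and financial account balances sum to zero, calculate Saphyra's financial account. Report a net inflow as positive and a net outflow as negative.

Goods balance = 4396.4 - 4287.5 = 108.9
Services balance = 1672.6 - 358.7 = 1313.9
Trade balance (goods + services) = 108.9 + 1313.9 = 1422.8
Net primary income = -272.2
Net secondary income = 13.5
Current account = 1422.8 + (-272.2) + 13.5 = 1164.1
Financial account = -(1164.1 + (-102.8)) = -1061.3

-1061.3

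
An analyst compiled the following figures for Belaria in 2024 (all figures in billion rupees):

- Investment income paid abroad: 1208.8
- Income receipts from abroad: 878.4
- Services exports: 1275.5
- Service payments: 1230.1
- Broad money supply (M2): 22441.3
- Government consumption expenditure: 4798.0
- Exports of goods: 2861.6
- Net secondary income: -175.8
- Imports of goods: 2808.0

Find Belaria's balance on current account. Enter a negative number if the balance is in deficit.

-407.2

Goods balance = 2861.6 - 2808.0 = 53.6
Services balance = 1275.5 - 1230.1 = 45.4
Trade balance (goods + services) = 53.6 + 45.4 = 99.0
Net primary income = 878.4 - 1208.8 = -330.4
Net secondary income = -175.8
Current account = 99.0 + (-330.4) + (-175.8) = -407.2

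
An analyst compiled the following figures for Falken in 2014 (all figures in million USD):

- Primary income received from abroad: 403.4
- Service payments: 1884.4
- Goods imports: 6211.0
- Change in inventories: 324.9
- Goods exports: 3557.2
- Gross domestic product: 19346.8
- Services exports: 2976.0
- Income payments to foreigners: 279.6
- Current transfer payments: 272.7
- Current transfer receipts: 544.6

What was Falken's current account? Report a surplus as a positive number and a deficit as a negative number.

-1166.5

Goods balance = 3557.2 - 6211.0 = -2653.8
Services balance = 2976.0 - 1884.4 = 1091.6
Trade balance (goods + services) = -2653.8 + 1091.6 = -1562.2
Net primary income = 403.4 - 279.6 = 123.8
Net secondary income = 544.6 - 272.7 = 271.9
Current account = -1562.2 + 123.8 + 271.9 = -1166.5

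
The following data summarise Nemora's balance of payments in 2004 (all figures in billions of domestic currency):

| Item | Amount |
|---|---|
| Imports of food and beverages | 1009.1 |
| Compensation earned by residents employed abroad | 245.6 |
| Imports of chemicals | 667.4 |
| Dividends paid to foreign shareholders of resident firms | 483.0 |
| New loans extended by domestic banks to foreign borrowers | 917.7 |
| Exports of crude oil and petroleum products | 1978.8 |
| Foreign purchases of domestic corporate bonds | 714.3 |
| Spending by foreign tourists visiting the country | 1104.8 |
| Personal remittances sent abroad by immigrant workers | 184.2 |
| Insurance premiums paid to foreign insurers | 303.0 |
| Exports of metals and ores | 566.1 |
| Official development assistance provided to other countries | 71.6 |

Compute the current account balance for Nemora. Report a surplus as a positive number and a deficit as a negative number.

Goods: 1978.8 + 566.1 - 1009.1 - 667.4 = 868.4
Services: -303.0 + 1104.8 = 801.8
Primary income: 245.6 - 483.0 = -237.4
Secondary income: -184.2 - 71.6 = -255.8
Current account = 868.4 + 801.8 + (-237.4) + (-255.8) = 1177.0
(Excluded from the current account — financial account: new loans extended by domestic banks to foreign borrowers 917.7, foreign purchases of domestic corporate bonds 714.3.)

1177.0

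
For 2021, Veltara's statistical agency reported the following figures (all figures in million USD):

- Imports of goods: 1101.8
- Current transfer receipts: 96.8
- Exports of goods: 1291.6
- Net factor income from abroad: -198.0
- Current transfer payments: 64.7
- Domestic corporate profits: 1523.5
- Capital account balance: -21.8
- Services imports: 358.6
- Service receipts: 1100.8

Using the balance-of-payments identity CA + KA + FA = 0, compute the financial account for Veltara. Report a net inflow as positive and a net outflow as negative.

Goods balance = 1291.6 - 1101.8 = 189.8
Services balance = 1100.8 - 358.6 = 742.2
Trade balance (goods + services) = 189.8 + 742.2 = 932.0
Net primary income = -198.0
Net secondary income = 96.8 - 64.7 = 32.1
Current account = 932.0 + (-198.0) + 32.1 = 766.1
Financial account = -(766.1 + (-21.8)) = -744.3

-744.3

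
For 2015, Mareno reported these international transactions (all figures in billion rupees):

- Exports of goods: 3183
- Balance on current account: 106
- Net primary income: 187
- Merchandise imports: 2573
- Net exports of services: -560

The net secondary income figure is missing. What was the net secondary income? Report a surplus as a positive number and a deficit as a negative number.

Current account = goods balance + services balance + net primary income + net secondary income
Sum of the known components = 237
Net secondary income = CA - (known components) = 106 - 237 = -131

-131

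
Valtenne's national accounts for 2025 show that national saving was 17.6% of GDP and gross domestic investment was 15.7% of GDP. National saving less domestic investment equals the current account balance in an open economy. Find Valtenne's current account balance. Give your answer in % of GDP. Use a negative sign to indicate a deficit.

1.9

S - I = CA (net lending to the rest of the world).
CA = S - I = 17.6 - 15.7 = 1.9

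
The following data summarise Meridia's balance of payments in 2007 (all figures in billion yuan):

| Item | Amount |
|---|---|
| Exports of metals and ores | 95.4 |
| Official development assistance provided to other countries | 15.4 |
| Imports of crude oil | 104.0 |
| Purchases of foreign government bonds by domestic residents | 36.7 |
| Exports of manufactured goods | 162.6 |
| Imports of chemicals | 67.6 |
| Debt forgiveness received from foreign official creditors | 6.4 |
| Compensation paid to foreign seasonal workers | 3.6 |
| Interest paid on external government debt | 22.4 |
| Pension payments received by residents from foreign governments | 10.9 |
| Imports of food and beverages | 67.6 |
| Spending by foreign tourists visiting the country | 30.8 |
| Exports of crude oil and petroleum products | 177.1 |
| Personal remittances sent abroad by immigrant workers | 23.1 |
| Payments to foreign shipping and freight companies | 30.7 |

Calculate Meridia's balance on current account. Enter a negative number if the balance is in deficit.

142.4

Goods: -67.6 - 67.6 + 95.4 + 177.1 + 162.6 - 104.0 = 195.9
Services: -30.7 + 30.8 = 0.1
Primary income: -22.4 - 3.6 = -26.0
Secondary income: 10.9 - 15.4 - 23.1 = -27.6
Current account = 195.9 + 0.1 + (-26.0) + (-27.6) = 142.4
(Excluded from the current account — financial account: purchases of foreign government bonds by domestic residents 36.7; capital account: debt forgiveness received from foreign official creditors 6.4.)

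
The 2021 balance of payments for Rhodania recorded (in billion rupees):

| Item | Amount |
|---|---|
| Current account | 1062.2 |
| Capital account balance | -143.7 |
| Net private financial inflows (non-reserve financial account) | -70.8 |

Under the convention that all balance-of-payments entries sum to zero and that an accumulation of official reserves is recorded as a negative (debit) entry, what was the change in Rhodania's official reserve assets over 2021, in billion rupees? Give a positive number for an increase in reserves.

847.7

Official reserve transactions balance = -(1062.2 + (-143.7) + (-70.8)) = -847.7
An accumulation of reserves is recorded as a debit (negative entry), so the change in the stock of reserves is the negative of that balance.
Change in official reserves = -(-847.7) = 847.7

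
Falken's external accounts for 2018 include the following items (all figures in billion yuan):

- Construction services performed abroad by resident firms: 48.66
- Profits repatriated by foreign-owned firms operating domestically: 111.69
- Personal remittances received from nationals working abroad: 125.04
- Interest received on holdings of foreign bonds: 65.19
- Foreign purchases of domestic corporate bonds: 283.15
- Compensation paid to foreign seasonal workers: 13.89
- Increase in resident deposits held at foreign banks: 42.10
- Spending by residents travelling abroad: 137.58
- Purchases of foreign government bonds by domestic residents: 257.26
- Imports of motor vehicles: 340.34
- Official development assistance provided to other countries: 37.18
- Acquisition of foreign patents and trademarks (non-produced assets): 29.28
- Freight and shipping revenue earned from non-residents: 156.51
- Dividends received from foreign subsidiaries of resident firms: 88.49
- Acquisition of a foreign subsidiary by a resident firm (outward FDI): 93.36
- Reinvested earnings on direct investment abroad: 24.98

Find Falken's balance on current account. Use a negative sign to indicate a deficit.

Goods: -340.34
Services: -137.58 + 156.51 + 48.66 = 67.59
Primary income: 88.49 + 65.19 - 13.89 - 111.69 + 24.98 = 53.08
Secondary income: -37.18 + 125.04 = 87.86
Current account = (-340.34) + 67.59 + 53.08 + 87.86 = -131.81
(Excluded from the current account — financial account: foreign purchases of domestic corporate bonds 283.15, increase in resident deposits held at foreign banks 42.10, purchases of foreign government bonds by domestic residents 257.26, acquisition of a foreign subsidiary by a resident firm (outward FDI) 93.36; capital account: acquisition of foreign patents and trademarks (non-produced assets) 29.28.)

-131.81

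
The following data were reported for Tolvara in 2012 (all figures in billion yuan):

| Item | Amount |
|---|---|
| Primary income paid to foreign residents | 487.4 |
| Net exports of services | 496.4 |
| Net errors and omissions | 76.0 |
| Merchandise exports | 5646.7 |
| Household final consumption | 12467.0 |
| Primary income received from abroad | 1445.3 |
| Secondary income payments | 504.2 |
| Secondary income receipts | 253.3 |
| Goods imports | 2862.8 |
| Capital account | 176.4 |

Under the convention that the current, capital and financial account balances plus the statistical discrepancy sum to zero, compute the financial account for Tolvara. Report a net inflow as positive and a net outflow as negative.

Goods balance = 5646.7 - 2862.8 = 2783.9
Services balance = 496.4
Trade balance (goods + services) = 2783.9 + 496.4 = 3280.3
Net primary income = 1445.3 - 487.4 = 957.9
Net secondary income = 253.3 - 504.2 = -250.9
Current account = 3280.3 + 957.9 + (-250.9) = 3987.3
Financial account = -(3987.3 + 176.4 + 76.0) = -4239.7

-4239.7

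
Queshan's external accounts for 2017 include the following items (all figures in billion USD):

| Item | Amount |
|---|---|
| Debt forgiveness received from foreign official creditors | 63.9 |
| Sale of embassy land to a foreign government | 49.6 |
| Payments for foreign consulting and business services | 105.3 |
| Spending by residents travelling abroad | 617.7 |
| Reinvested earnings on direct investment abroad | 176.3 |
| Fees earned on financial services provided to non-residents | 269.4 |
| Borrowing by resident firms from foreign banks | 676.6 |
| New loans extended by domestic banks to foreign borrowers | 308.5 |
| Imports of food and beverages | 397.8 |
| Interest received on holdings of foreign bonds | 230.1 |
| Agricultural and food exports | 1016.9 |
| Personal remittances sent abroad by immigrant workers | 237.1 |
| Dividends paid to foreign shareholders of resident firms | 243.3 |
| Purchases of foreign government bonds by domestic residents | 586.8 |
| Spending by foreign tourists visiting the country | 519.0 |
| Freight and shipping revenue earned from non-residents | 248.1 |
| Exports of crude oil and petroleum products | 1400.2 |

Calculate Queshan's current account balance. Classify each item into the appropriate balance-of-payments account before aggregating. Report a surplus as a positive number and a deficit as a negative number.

Goods: 1016.9 - 397.8 + 1400.2 = 2019.3
Services: -617.7 - 105.3 + 519.0 + 248.1 + 269.4 = 313.5
Primary income: 176.3 + 230.1 - 243.3 = 163.1
Secondary income: -237.1
Current account = 2019.3 + 313.5 + 163.1 + (-237.1) = 2258.8
(Excluded from the current account — capital account: debt forgiveness received from foreign official creditors 63.9, sale of embassy land to a foreign government 49.6; financial account: borrowing by resident firms from foreign banks 676.6, new loans extended by domestic banks to foreign borrowers 308.5, purchases of foreign government bonds by domestic residents 586.8.)

2258.8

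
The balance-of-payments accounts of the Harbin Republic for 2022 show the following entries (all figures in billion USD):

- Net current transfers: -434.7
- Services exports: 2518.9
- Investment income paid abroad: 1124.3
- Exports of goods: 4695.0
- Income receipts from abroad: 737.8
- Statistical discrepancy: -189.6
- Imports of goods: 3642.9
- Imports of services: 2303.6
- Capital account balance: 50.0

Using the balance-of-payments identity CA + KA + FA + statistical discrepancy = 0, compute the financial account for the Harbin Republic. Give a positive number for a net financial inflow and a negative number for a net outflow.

-306.6

Goods balance = 4695.0 - 3642.9 = 1052.1
Services balance = 2518.9 - 2303.6 = 215.3
Trade balance (goods + services) = 1052.1 + 215.3 = 1267.4
Net primary income = 737.8 - 1124.3 = -386.5
Net secondary income = -434.7
Current account = 1267.4 + (-386.5) + (-434.7) = 446.2
Financial account = -(446.2 + 50.0 + (-189.6)) = -306.6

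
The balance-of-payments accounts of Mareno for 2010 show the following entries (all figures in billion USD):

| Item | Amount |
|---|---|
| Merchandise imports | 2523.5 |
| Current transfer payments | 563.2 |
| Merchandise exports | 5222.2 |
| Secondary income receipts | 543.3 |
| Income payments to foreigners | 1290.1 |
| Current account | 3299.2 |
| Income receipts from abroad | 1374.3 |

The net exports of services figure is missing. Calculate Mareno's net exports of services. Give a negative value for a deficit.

Current account = goods balance + services balance + net primary income + net secondary income
Sum of the known components = 2763.0
Net exports of services = CA - (known components) = 3299.2 - 2763.0 = 536.2

536.2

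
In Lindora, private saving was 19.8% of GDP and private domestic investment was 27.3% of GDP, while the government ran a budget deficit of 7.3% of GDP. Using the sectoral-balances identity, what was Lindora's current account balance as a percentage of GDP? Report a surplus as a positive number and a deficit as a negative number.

By the sectoral-balances identity, CA = (S_private - I) + (T - G).
Private balance = 19.8 - 27.3 = -7.5
Government balance (T - G) = -7.3
CA = -7.5 + (-7.3) = -14.8

-14.8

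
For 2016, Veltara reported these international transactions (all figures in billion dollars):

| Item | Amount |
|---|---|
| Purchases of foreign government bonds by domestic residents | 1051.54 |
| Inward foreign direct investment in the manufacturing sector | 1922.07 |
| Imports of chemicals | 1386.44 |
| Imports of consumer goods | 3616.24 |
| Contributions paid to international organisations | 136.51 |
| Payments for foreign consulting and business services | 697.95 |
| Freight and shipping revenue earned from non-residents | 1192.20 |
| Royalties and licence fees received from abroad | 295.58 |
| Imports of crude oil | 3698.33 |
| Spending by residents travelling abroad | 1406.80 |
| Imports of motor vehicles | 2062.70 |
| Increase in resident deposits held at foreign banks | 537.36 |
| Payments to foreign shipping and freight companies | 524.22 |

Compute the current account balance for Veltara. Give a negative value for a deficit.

-12041.41

Goods: -2062.70 - 3698.33 - 1386.44 - 3616.24 = -10763.71
Services: 295.58 - 1406.80 + 1192.20 - 524.22 - 697.95 = -1141.19
Secondary income: -136.51
Current account = (-10763.71) + (-1141.19) + (-136.51) = -12041.41
(Excluded from the current account — financial account: purchases of foreign government bonds by domestic residents 1051.54, inward foreign direct investment in the manufacturing sector 1922.07, increase in resident deposits held at foreign banks 537.36.)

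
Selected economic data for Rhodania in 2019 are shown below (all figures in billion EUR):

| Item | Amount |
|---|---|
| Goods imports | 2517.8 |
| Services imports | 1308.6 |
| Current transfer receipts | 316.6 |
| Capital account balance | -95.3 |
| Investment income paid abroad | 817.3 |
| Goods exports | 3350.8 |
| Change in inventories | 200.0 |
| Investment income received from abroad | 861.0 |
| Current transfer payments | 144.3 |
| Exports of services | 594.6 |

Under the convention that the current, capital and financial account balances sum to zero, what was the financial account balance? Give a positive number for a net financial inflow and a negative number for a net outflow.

Goods balance = 3350.8 - 2517.8 = 833.0
Services balance = 594.6 - 1308.6 = -714.0
Trade balance (goods + services) = 833.0 + (-714.0) = 119.0
Net primary income = 861.0 - 817.3 = 43.7
Net secondary income = 316.6 - 144.3 = 172.3
Current account = 119.0 + 43.7 + 172.3 = 335.0
Financial account = -(335.0 + (-95.3)) = -239.7

-239.7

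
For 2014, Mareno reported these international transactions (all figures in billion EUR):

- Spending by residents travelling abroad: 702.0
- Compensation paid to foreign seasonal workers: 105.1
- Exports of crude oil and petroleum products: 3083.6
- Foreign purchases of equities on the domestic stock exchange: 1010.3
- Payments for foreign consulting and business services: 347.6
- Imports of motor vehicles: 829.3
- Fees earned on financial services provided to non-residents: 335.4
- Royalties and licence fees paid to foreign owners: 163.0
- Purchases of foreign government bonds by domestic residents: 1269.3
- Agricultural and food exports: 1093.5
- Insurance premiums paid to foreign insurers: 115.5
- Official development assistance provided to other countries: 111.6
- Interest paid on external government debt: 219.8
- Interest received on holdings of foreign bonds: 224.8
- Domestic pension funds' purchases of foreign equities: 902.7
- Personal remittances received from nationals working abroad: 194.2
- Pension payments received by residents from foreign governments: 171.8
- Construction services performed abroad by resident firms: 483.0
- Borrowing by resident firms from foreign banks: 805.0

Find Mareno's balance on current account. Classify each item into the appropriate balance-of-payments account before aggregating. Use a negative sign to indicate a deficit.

Goods: 1093.5 + 3083.6 - 829.3 = 3347.8
Services: -163.0 - 347.6 + 335.4 - 115.5 - 702.0 + 483.0 = -509.7
Primary income: 224.8 - 219.8 - 105.1 = -100.1
Secondary income: 171.8 - 111.6 + 194.2 = 254.4
Current account = 3347.8 + (-509.7) + (-100.1) + 254.4 = 2992.4
(Excluded from the current account — financial account: foreign purchases of equities on the domestic stock exchange 1010.3, purchases of foreign government bonds by domestic residents 1269.3, domestic pension funds' purchases of foreign equities 902.7, borrowing by resident firms from foreign banks 805.0.)

2992.4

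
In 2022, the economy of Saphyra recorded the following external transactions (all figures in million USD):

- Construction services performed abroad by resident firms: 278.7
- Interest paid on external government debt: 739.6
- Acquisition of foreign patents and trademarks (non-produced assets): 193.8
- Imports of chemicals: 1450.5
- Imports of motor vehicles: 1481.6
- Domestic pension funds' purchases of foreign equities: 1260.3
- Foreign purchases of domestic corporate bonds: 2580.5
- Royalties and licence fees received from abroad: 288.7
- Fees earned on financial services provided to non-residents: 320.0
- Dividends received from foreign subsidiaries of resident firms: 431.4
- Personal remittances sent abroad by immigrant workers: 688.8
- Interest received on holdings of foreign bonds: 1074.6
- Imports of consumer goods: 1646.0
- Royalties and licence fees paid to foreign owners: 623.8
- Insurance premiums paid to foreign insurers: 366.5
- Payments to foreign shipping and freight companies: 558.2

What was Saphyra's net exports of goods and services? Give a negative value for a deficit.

Goods: -1450.5 - 1646.0 - 1481.6 = -4578.1
Services: -558.2 - 623.8 + 320.0 + 278.7 - 366.5 + 288.7 = -661.1
Trade balance = -4578.1 + (-661.1) = -5239.2
(Excluded from the trade balance — primary income: interest paid on external government debt 739.6, dividends received from foreign subsidiaries of resident firms 431.4, interest received on holdings of foreign bonds 1074.6; capital account: acquisition of foreign patents and trademarks (non-produced assets) 193.8; financial account: domestic pension funds' purchases of foreign equities 1260.3, foreign purchases of domestic corporate bonds 2580.5; secondary income: personal remittances sent abroad by immigrant workers 688.8.)

-5239.2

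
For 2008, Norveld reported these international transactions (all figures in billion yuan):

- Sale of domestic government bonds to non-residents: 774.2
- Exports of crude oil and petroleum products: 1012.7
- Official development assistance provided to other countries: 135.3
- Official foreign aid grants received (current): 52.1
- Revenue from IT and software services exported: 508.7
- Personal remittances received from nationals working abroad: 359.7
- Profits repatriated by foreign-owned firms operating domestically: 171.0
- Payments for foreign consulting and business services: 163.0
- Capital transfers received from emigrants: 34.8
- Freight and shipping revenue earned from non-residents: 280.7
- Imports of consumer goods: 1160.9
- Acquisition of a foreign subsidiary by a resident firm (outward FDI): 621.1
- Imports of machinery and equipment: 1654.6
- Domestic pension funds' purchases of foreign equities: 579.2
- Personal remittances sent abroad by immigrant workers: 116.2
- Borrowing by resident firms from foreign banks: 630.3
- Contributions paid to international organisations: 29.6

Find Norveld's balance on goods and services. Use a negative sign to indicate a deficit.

-1176.4

Goods: -1160.9 - 1654.6 + 1012.7 = -1802.8
Services: 280.7 - 163.0 + 508.7 = 626.4
Trade balance = -1802.8 + 626.4 = -1176.4
(Excluded from the trade balance — financial account: sale of domestic government bonds to non-residents 774.2, acquisition of a foreign subsidiary by a resident firm (outward FDI) 621.1, domestic pension funds' purchases of foreign equities 579.2, borrowing by resident firms from foreign banks 630.3; secondary income: official development assistance provided to other countries 135.3, official foreign aid grants received (current) 52.1, personal remittances received from nationals working abroad 359.7, personal remittances sent abroad by immigrant workers 116.2, contributions paid to international organisations 29.6; primary income: profits repatriated by foreign-owned firms operating domestically 171.0; capital account: capital transfers received from emigrants 34.8.)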